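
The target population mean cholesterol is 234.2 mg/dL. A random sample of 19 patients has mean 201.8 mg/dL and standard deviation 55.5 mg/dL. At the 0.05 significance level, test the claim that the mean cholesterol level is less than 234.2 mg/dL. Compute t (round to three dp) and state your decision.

H0: μ = 234.2; H1: μ < 234.2 (one-sample t-test, left-tailed).
t = (x̄ − μ₀)/(s/√n) = (201.8 − 234.2)/(55.5/√19) = -2.545
df = n − 1 = 18
p-value = P(T ≤ -2.545) ≈ 0.010
Since p ≈ 0.010 < α = 0.05, reject H0; the data support H1.

t = -2.545; reject H0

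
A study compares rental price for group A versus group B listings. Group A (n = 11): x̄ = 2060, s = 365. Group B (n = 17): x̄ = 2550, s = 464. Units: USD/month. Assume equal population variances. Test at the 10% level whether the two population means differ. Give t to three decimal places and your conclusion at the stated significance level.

Let group 1 = group A, group 2 = group B. H0: μ_1 = μ_2; H1: μ_1 ≠ μ_2 (two-sample pooled-variance t-test, two-sided).
s_p² = [(11−1)·365² + (17−1)·464²]/(11+17−2) = 183730
t = (2060 − 2550)/√[183730·(1/11 + 1/17)] = -2.954
df = n₁ + n₂ − 2 = 26
Two-sided p-value ≈ 0.0066
Since p ≈ 0.0066 < α = 0.1, reject H0; the evidence is statistically significant.

t = -2.954; reject H0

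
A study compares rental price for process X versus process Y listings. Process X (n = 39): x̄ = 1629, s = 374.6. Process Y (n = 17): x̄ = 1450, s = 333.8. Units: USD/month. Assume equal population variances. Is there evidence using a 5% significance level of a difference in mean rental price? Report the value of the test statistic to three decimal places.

Let group 1 = process X, group 2 = process Y. H0: μ_1 = μ_2; H1: μ_1 ≠ μ_2 (two-sample pooled-variance t-test, two-sided).
s_p² = [(39−1)·374.6² + (17−1)·333.8²]/(39+17−2) = 131761
t = (1629 − 1450)/√[131761·(1/39 + 1/17)] = 1.697
df = n₁ + n₂ − 2 = 54
Two-sided p-value ≈ 0.0955
Since p ≈ 0.0955 > α = 0.05, fail to reject H0; the data do not provide sufficient evidence against H0.

1.697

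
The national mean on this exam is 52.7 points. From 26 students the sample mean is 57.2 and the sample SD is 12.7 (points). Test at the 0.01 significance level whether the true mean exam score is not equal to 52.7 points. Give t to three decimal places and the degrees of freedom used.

t = 1.807, df = 25

H0: μ = 52.7; H1: μ ≠ 52.7 (one-sample t-test, two-sided).
t = (x̄ − μ₀)/(s/√n) = (57.2 − 52.7)/(12.7/√26) = 1.807
df = n − 1 = 25
Two-sided p-value ≈ 0.083
Since p ≈ 0.083 > α = 0.01, fail to reject H0; the evidence is not statistically significant.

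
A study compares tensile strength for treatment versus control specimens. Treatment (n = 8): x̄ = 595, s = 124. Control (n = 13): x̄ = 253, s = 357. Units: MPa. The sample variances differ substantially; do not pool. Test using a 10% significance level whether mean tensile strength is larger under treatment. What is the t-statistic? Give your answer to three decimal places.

3.158

Let group 1 = treatment, group 2 = control. H0: μ_1 = μ_2; H1: μ_1 > μ_2 (Welch's two-sample t-test, right-tailed).
t = (x̄_1 − x̄_2)/√(s_1²/n_1 + s_2²/n_2) = (595 − 253)/√(124²/8 + 357²/13) = 3.158
Welch–Satterthwaite df ≈ 16.11
p-value = P(T ≥ 3.158) ≈ 0.0030
Since p ≈ 0.0030 < α = 0.1, reject H0; the evidence is statistically significant.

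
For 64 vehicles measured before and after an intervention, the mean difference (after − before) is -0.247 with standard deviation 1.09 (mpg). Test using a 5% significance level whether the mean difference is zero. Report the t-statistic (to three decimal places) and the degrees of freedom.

H0: μ_d = 0; H1: μ_d ≠ 0 (paired t-test on the differences, two-sided).
t = d̄/(s_d/√n) = -0.247/(1.09/√64) = -1.813
df = n − 1 = 63
Two-sided p-value ≈ 0.0746
Since p ≈ 0.0746 > α = 0.05, fail to reject H0; the evidence is not statistically significant.

t = -1.813, df = 63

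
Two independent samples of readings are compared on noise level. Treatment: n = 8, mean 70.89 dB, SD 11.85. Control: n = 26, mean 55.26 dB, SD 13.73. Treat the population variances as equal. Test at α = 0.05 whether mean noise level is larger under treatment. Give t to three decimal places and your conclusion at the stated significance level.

t = 2.898; reject H0

Let group 1 = treatment, group 2 = control. H0: μ_1 = μ_2; H1: μ_1 > μ_2 (two-sample pooled-variance t-test, right-tailed).
s_p² = [(8−1)·11.85² + (26−1)·13.73²]/(8+26−2) = 177.993
t = (70.89 − 55.26)/√[177.993·(1/8 + 1/26)] = 2.898
df = n₁ + n₂ − 2 = 32
p-value = P(T ≥ 2.898) ≈ 0.003
Since p ≈ 0.003 < α = 0.05, reject H0; the data support H1.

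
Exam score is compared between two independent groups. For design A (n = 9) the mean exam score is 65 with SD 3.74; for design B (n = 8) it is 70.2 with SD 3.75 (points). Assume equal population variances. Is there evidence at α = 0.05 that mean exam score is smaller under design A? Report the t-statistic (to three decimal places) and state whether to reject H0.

Let group 1 = design A, group 2 = design B. H0: μ_1 = μ_2; H1: μ_1 < μ_2 (two-sample pooled-variance t-test, left-tailed).
s_p² = [(9−1)·3.74² + (8−1)·3.75²]/(9+8−2) = 14.0226
t = (65 − 70.2)/√[14.0226·(1/9 + 1/8)] = -2.858
df = n₁ + n₂ − 2 = 15
p-value = P(T ≤ -2.858) ≈ 0.0060
Since p ≈ 0.0060 < α = 0.05, reject H0; the data support H1.

t = -2.858; reject H0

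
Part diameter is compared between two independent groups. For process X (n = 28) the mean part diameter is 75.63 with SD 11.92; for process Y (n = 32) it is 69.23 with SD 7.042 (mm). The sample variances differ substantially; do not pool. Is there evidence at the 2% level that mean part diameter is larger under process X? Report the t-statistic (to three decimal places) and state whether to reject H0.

Let group 1 = process X, group 2 = process Y. H0: μ_1 = μ_2; H1: μ_1 > μ_2 (Welch's two-sample t-test, right-tailed).
t = (x̄_1 − x̄_2)/√(s_1²/n_1 + s_2²/n_2) = (75.63 − 69.23)/√(11.92²/28 + 7.042²/32) = 2.487
Welch–Satterthwaite df ≈ 42.55
p-value = P(T ≥ 2.487) ≈ 0.008
Since p ≈ 0.008 < α = 0.02, reject H0; the data support H1.

t = 2.487; reject H0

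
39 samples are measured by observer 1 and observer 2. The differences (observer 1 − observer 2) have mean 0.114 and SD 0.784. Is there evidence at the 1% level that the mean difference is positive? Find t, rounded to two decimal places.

0.91

H0: μ_d = 0; H1: μ_d > 0 (paired t-test on the differences, right-tailed).
t = d̄/(s_d/√n) = 0.114/(0.784/√39) = 0.91
df = n − 1 = 38
p-value = P(T ≥ 0.91) ≈ 0.1848
Since p ≈ 0.1848 > α = 0.01, fail to reject H0; the evidence is not statistically significant.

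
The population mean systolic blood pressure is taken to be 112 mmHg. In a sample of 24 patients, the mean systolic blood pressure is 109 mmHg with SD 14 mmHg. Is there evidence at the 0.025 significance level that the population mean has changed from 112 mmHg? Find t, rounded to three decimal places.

-1.050

H0: μ = 112; H1: μ ≠ 112 (one-sample t-test, two-sided).
t = (x̄ − μ₀)/(s/√n) = (109 − 112)/(14/√24) = -1.050
df = n − 1 = 23
Two-sided p-value ≈ 0.3047
Since p ≈ 0.3047 > α = 0.025, fail to reject H0; the evidence is not statistically significant.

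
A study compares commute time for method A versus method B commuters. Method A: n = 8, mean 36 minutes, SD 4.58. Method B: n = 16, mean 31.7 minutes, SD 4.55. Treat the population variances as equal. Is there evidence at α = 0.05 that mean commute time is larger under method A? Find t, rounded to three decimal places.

2.178

Let group 1 = method A, group 2 = method B. H0: μ_1 = μ_2; H1: μ_1 > μ_2 (two-sample pooled-variance t-test, right-tailed).
s_p² = [(8−1)·4.58² + (16−1)·4.55²]/(8+16−2) = 20.7896
t = (36 − 31.7)/√[20.7896·(1/8 + 1/16)] = 2.178
df = n₁ + n₂ − 2 = 22
p-value = P(T ≥ 2.178) ≈ 0.020
Since p ≈ 0.020 < α = 0.05, reject H0; the data support H1.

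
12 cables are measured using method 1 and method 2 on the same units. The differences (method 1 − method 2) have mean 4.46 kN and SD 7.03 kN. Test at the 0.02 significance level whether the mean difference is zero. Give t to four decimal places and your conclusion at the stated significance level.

t = 2.1977; fail to reject H0

H0: μ_d = 0; H1: μ_d ≠ 0 (paired t-test on the differences, two-sided).
t = d̄/(s_d/√n) = 4.46/(7.03/√12) = 2.1977
df = n − 1 = 11
Two-sided p-value ≈ 0.0503
Since p ≈ 0.0503 > α = 0.02, fail to reject H0; the data do not provide sufficient evidence against H0.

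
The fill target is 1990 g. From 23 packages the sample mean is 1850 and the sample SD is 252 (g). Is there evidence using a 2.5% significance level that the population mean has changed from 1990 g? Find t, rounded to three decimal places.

H0: μ = 1990; H1: μ ≠ 1990 (one-sample t-test, two-sided).
t = (x̄ − μ₀)/(s/√n) = (1850 − 1990)/(252/√23) = -2.664
df = n − 1 = 22
Two-sided p-value ≈ 0.0142
Since p ≈ 0.0142 < α = 0.025, reject H0; the data support H1.

-2.664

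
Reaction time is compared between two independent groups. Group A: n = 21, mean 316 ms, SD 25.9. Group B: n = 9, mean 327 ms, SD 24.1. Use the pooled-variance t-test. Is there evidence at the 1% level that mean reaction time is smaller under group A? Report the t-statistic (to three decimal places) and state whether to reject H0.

Let group 1 = group A, group 2 = group B. H0: μ_1 = μ_2; H1: μ_1 < μ_2 (two-sample pooled-variance t-test, left-tailed).
s_p² = [(21−1)·25.9² + (9−1)·24.1²]/(21+9−2) = 645.096
t = (316 − 327)/√[645.096·(1/21 + 1/9)] = -1.087
df = n₁ + n₂ − 2 = 28
p-value = P(T ≤ -1.087) ≈ 0.143
Since p ≈ 0.143 > α = 0.01, fail to reject H0; the evidence is not statistically significant.

t = -1.087; fail to reject H0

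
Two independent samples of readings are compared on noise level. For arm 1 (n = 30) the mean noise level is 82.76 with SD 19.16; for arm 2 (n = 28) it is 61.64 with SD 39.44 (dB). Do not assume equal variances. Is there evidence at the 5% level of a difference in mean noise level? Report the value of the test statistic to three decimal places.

Let group 1 = arm 1, group 2 = arm 2. H0: μ_1 = μ_2; H1: μ_1 ≠ μ_2 (Welch's two-sample t-test, two-sided).
t = (x̄_1 − x̄_2)/√(s_1²/n_1 + s_2²/n_2) = (82.76 − 61.64)/√(19.16²/30 + 39.44²/28) = 2.565
Welch–Satterthwaite df ≈ 38.47
Two-sided p-value ≈ 0.0143
Since p ≈ 0.0143 < α = 0.05, reject H0; the evidence is statistically significant.

2.565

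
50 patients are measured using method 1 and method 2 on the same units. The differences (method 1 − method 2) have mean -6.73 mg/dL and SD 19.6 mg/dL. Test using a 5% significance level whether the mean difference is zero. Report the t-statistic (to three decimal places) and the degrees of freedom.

t = -2.428, df = 49

H0: μ_d = 0; H1: μ_d ≠ 0 (paired t-test on the differences, two-sided).
t = d̄/(s_d/√n) = -6.73/(19.6/√50) = -2.428
df = n − 1 = 49
Two-sided p-value ≈ 0.019
Since p ≈ 0.019 < α = 0.05, reject H0; the evidence is statistically significant.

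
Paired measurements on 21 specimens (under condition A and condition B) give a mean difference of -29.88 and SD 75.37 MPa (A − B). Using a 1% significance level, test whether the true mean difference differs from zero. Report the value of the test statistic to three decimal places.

H0: μ_d = 0; H1: μ_d ≠ 0 (paired t-test on the differences, two-sided).
t = d̄/(s_d/√n) = -29.88/(75.37/√21) = -1.817
df = n − 1 = 20
Two-sided p-value ≈ 0.084
Since p ≈ 0.084 > α = 0.01, fail to reject H0; the evidence is not statistically significant.

-1.817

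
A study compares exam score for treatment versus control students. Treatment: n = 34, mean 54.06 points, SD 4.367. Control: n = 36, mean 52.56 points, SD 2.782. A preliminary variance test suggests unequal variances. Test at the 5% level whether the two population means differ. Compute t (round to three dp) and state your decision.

t = 1.703; fail to reject H0

Let group 1 = treatment, group 2 = control. H0: μ_1 = μ_2; H1: μ_1 ≠ μ_2 (Welch's two-sample t-test, two-sided).
t = (x̄_1 − x̄_2)/√(s_1²/n_1 + s_2²/n_2) = (54.06 − 52.56)/√(4.367²/34 + 2.782²/36) = 1.703
Welch–Satterthwaite df ≈ 55.46
Two-sided p-value ≈ 0.0942
Since p ≈ 0.0942 > α = 0.05, fail to reject H0; the evidence is not statistically significant.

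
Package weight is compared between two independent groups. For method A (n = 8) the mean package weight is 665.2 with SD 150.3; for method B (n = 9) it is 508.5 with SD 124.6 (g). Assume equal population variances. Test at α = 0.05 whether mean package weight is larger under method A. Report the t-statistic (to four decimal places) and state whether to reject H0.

Let group 1 = method A, group 2 = method B. H0: μ_1 = μ_2; H1: μ_1 > μ_2 (two-sample pooled-variance t-test, right-tailed).
s_p² = [(8−1)·150.3² + (9−1)·124.6²]/(8+9−2) = 18822.1
t = (665.2 − 508.5)/√[18822.1·(1/8 + 1/9)] = 2.3506
df = n₁ + n₂ − 2 = 15
p-value = P(T ≥ 2.3506) ≈ 0.0164
Since p ≈ 0.0164 < α = 0.05, reject H0; the evidence is statistically significant.

t = 2.3506; reject H0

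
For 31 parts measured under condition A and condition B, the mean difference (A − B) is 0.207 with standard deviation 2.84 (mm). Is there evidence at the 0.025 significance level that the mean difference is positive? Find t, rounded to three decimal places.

H0: μ_d = 0; H1: μ_d > 0 (paired t-test on the differences, right-tailed).
t = d̄/(s_d/√n) = 0.207/(2.84/√31) = 0.406
df = n − 1 = 30
p-value = P(T ≥ 0.406) ≈ 0.3439
Since p ≈ 0.3439 > α = 0.025, fail to reject H0; the evidence is not statistically significant.

0.406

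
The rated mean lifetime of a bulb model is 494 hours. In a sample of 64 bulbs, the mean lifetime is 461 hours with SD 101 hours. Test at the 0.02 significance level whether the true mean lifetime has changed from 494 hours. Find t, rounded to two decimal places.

-2.61

H0: μ = 494; H1: μ ≠ 494 (one-sample t-test, two-sided).
t = (x̄ − μ₀)/(s/√n) = (461 − 494)/(101/√64) = -2.61
df = n − 1 = 63
Two-sided p-value ≈ 0.0112
Since p ≈ 0.0112 < α = 0.02, reject H0; the evidence is statistically significant.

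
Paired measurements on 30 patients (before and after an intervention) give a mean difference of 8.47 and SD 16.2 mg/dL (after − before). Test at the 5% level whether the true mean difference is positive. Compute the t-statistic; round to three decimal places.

H0: μ_d = 0; H1: μ_d > 0 (paired t-test on the differences, right-tailed).
t = d̄/(s_d/√n) = 8.47/(16.2/√30) = 2.864
df = n − 1 = 29
p-value = P(T ≥ 2.864) ≈ 0.004
Since p ≈ 0.004 < α = 0.05, reject H0; the data support H1.

2.864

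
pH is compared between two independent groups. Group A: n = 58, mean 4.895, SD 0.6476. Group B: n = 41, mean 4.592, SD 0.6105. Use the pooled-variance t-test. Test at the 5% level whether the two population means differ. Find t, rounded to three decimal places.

Let group 1 = group A, group 2 = group B. H0: μ_1 = μ_2; H1: μ_1 ≠ μ_2 (two-sample pooled-variance t-test, two-sided).
s_p² = [(58−1)·0.6476² + (41−1)·0.6105²]/(58+41−2) = 0.400138
t = (4.895 − 4.592)/√[0.400138·(1/58 + 1/41)] = 2.348
df = n₁ + n₂ − 2 = 97
Two-sided p-value ≈ 0.021
Since p ≈ 0.021 < α = 0.05, reject H0; the data support H1.

2.348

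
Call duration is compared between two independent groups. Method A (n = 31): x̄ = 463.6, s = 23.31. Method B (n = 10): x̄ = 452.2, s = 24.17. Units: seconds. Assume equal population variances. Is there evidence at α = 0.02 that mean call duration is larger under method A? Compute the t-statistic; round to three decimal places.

1.333

Let group 1 = method A, group 2 = method B. H0: μ_1 = μ_2; H1: μ_1 > μ_2 (two-sample pooled-variance t-test, right-tailed).
s_p² = [(31−1)·23.31² + (10−1)·24.17²]/(31+10−2) = 552.779
t = (463.6 − 452.2)/√[552.779·(1/31 + 1/10)] = 1.333
df = n₁ + n₂ − 2 = 39
p-value = P(T ≥ 1.333) ≈ 0.0951
Since p ≈ 0.0951 > α = 0.02, fail to reject H0; the data do not provide sufficient evidence against H0.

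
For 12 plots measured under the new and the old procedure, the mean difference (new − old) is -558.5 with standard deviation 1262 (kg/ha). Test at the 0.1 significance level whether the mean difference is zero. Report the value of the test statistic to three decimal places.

-1.533

H0: μ_d = 0; H1: μ_d ≠ 0 (paired t-test on the differences, two-sided).
t = d̄/(s_d/√n) = -558.5/(1262/√12) = -1.533
df = n − 1 = 11
Two-sided p-value ≈ 0.1535
Since p ≈ 0.1535 > α = 0.1, fail to reject H0; the evidence is not statistically significant.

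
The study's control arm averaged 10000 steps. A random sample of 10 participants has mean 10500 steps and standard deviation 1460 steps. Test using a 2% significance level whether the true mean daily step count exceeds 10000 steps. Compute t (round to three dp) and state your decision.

H0: μ = 10000; H1: μ > 10000 (one-sample t-test, right-tailed).
t = (x̄ − μ₀)/(s/√n) = (10500 − 10000)/(1460/√10) = 1.083
df = n − 1 = 9
p-value = P(T ≥ 1.083) ≈ 0.1535
Since p ≈ 0.1535 > α = 0.02, fail to reject H0; the evidence is not statistically significant.

t = 1.083; fail to reject H0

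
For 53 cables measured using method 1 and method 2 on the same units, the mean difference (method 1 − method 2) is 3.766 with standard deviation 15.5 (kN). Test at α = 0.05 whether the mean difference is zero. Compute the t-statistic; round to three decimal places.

1.769

H0: μ_d = 0; H1: μ_d ≠ 0 (paired t-test on the differences, two-sided).
t = d̄/(s_d/√n) = 3.766/(15.5/√53) = 1.769
df = n − 1 = 52
Two-sided p-value ≈ 0.0828
Since p ≈ 0.0828 > α = 0.05, fail to reject H0; the evidence is not statistically significant.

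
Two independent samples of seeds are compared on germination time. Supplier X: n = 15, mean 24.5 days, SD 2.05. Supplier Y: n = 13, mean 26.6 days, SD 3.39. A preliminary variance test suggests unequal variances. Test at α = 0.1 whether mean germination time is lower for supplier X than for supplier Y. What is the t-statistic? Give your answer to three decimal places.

Let group 1 = supplier X, group 2 = supplier Y. H0: μ_1 = μ_2; H1: μ_1 < μ_2 (Welch's two-sample t-test, left-tailed).
t = (x̄_1 − x̄_2)/√(s_1²/n_1 + s_2²/n_2) = (24.5 − 26.6)/√(2.05²/15 + 3.39²/13) = -1.946
Welch–Satterthwaite df ≈ 19.16
p-value = P(T ≤ -1.946) ≈ 0.0332
Since p ≈ 0.0332 < α = 0.1, reject H0; the evidence is statistically significant.

-1.946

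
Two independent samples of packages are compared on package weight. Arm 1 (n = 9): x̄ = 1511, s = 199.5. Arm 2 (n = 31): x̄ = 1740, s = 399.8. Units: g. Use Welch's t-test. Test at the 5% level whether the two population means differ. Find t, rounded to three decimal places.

-2.340

Let group 1 = arm 1, group 2 = arm 2. H0: μ_1 = μ_2; H1: μ_1 ≠ μ_2 (Welch's two-sample t-test, two-sided).
t = (x̄_1 − x̄_2)/√(s_1²/n_1 + s_2²/n_2) = (1511 − 1740)/√(199.5²/9 + 399.8²/31) = -2.340
Welch–Satterthwaite df ≈ 27.55
Two-sided p-value ≈ 0.0268
Since p ≈ 0.0268 < α = 0.05, reject H0; the data support H1.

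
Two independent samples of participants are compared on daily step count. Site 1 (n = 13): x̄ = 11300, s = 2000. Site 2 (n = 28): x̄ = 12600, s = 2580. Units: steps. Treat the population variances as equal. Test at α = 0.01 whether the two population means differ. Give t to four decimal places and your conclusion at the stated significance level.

t = -1.6030; fail to reject H0

Let group 1 = site 1, group 2 = site 2. H0: μ_1 = μ_2; H1: μ_1 ≠ μ_2 (two-sample pooled-variance t-test, two-sided).
s_p² = [(13−1)·2000² + (28−1)·2580²]/(13+28−2) = 5839050
t = (11300 − 12600)/√[5839050·(1/13 + 1/28)] = -1.6030
df = n₁ + n₂ − 2 = 39
Two-sided p-value ≈ 0.1170
Since p ≈ 0.1170 > α = 0.01, fail to reject H0; the evidence is not statistically significant.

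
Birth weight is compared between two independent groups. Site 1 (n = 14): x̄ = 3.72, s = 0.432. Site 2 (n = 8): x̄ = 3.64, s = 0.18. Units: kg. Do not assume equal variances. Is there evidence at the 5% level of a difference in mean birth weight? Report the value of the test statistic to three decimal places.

Let group 1 = site 1, group 2 = site 2. H0: μ_1 = μ_2; H1: μ_1 ≠ μ_2 (Welch's two-sample t-test, two-sided).
t = (x̄_1 − x̄_2)/√(s_1²/n_1 + s_2²/n_2) = (3.72 − 3.64)/√(0.432²/14 + 0.18²/8) = 0.607
Welch–Satterthwaite df ≈ 18.87
Two-sided p-value ≈ 0.551
Since p ≈ 0.551 > α = 0.05, fail to reject H0; the evidence is not statistically significant.

0.607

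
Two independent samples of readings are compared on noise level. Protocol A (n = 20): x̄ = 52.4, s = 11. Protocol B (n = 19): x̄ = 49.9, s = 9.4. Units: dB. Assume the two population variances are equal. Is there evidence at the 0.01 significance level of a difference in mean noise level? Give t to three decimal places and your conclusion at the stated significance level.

t = 0.761; fail to reject H0

Let group 1 = protocol A, group 2 = protocol B. H0: μ_1 = μ_2; H1: μ_1 ≠ μ_2 (two-sample pooled-variance t-test, two-sided).
s_p² = [(20−1)·11² + (19−1)·9.4²]/(20+19−2) = 105.121
t = (52.4 − 49.9)/√[105.121·(1/20 + 1/19)] = 0.761
df = n₁ + n₂ − 2 = 37
Two-sided p-value ≈ 0.451
Since p ≈ 0.451 > α = 0.01, fail to reject H0; the data do not provide sufficient evidence against H0.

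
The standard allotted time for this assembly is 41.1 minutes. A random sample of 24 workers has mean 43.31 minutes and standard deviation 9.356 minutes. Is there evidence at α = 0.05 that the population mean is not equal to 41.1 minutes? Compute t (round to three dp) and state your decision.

t = 1.157; fail to reject H0

H0: μ = 41.1; H1: μ ≠ 41.1 (one-sample t-test, two-sided).
t = (x̄ − μ₀)/(s/√n) = (43.31 − 41.1)/(9.356/√24) = 1.157
df = n − 1 = 23
Two-sided p-value ≈ 0.259
Since p ≈ 0.259 > α = 0.05, fail to reject H0; the data do not provide sufficient evidence against H0.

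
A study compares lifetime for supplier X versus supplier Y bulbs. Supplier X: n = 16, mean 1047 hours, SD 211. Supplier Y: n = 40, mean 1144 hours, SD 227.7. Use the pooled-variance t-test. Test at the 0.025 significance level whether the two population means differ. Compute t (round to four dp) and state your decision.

Let group 1 = supplier X, group 2 = supplier Y. H0: μ_1 = μ_2; H1: μ_1 ≠ μ_2 (two-sample pooled-variance t-test, two-sided).
s_p² = [(16−1)·211² + (40−1)·227.7²]/(16+40−2) = 49812.2
t = (1047 − 1144)/√[49812.2·(1/16 + 1/40)] = -1.4693
df = n₁ + n₂ − 2 = 54
Two-sided p-value ≈ 0.1476
Since p ≈ 0.1476 > α = 0.025, fail to reject H0; the evidence is not statistically significant.

t = -1.4693; fail to reject H0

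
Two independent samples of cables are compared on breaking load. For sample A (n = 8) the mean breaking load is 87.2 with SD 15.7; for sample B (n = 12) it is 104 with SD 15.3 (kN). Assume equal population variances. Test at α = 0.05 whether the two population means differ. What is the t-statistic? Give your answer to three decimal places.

Let group 1 = sample A, group 2 = sample B. H0: μ_1 = μ_2; H1: μ_1 ≠ μ_2 (two-sample pooled-variance t-test, two-sided).
s_p² = [(8−1)·15.7² + (12−1)·15.3²]/(8+12−2) = 238.912
t = (87.2 − 104)/√[238.912·(1/8 + 1/12)] = -2.381
df = n₁ + n₂ − 2 = 18
Two-sided p-value ≈ 0.028
Since p ≈ 0.028 < α = 0.05, reject H0; the data support H1.

-2.381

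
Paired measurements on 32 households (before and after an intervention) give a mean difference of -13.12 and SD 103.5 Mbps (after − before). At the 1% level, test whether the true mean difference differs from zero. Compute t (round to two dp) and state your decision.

t = -0.72; fail to reject H0

H0: μ_d = 0; H1: μ_d ≠ 0 (paired t-test on the differences, two-sided).
t = d̄/(s_d/√n) = -13.12/(103.5/√32) = -0.72
df = n − 1 = 31
Two-sided p-value ≈ 0.4787
Since p ≈ 0.4787 > α = 0.01, fail to reject H0; the data do not provide sufficient evidence against H0.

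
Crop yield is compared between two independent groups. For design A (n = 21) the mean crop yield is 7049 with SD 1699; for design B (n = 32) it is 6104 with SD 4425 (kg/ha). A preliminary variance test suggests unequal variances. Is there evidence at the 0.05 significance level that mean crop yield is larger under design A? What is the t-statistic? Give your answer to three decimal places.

Let group 1 = design A, group 2 = design B. H0: μ_1 = μ_2; H1: μ_1 > μ_2 (Welch's two-sample t-test, right-tailed).
t = (x̄_1 − x̄_2)/√(s_1²/n_1 + s_2²/n_2) = (7049 − 6104)/√(1699²/21 + 4425²/32) = 1.092
Welch–Satterthwaite df ≈ 43.12
p-value = P(T ≥ 1.092) ≈ 0.141
Since p ≈ 0.141 > α = 0.05, fail to reject H0; the evidence is not statistically significant.

1.092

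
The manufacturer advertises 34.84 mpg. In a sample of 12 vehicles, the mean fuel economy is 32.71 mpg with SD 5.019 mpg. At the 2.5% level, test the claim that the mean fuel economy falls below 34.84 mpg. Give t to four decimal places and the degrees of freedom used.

H0: μ = 34.84; H1: μ < 34.84 (one-sample t-test, left-tailed).
t = (x̄ − μ₀)/(s/√n) = (32.71 − 34.84)/(5.019/√12) = -1.4701
df = n − 1 = 11
p-value = P(T ≤ -1.4701) ≈ 0.085
Since p ≈ 0.085 > α = 0.025, fail to reject H0; the evidence is not statistically significant.

t = -1.4701, df = 11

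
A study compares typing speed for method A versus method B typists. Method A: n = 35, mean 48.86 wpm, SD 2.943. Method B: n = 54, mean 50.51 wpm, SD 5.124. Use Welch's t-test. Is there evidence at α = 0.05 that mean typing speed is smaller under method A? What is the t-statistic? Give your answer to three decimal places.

Let group 1 = method A, group 2 = method B. H0: μ_1 = μ_2; H1: μ_1 < μ_2 (Welch's two-sample t-test, left-tailed).
t = (x̄_1 − x̄_2)/√(s_1²/n_1 + s_2²/n_2) = (48.86 − 50.51)/√(2.943²/35 + 5.124²/54) = -1.926
Welch–Satterthwaite df ≈ 85.97
p-value = P(T ≤ -1.926) ≈ 0.0287
Since p ≈ 0.0287 < α = 0.05, reject H0; the data support H1.

-1.926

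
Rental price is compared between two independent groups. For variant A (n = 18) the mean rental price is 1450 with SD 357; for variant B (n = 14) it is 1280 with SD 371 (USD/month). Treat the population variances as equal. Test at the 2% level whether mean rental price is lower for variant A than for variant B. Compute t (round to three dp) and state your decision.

Let group 1 = variant A, group 2 = variant B. H0: μ_1 = μ_2; H1: μ_1 < μ_2 (two-sample pooled-variance t-test, left-tailed).
s_p² = [(18−1)·357² + (14−1)·371²]/(18+14−2) = 131866
t = (1450 − 1280)/√[131866·(1/18 + 1/14)] = 1.314
df = n₁ + n₂ − 2 = 30
p-value = P(T ≤ 1.314) ≈ 0.9006
Since p ≈ 0.9006 > α = 0.02, fail to reject H0; the evidence is not statistically significant.

t = 1.314; fail to reject H0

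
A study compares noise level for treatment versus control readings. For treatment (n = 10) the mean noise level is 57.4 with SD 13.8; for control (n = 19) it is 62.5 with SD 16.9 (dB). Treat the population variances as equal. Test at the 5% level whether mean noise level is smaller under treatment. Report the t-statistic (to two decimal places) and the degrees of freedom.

t = -0.82, df = 27

Let group 1 = treatment, group 2 = control. H0: μ_1 = μ_2; H1: μ_1 < μ_2 (two-sample pooled-variance t-test, left-tailed).
s_p² = [(10−1)·13.8² + (19−1)·16.9²]/(10+19−2) = 253.887
t = (57.4 − 62.5)/√[253.887·(1/10 + 1/19)] = -0.82
df = n₁ + n₂ − 2 = 27
p-value = P(T ≤ -0.82) ≈ 0.2099
Since p ≈ 0.2099 > α = 0.05, fail to reject H0; the evidence is not statistically significant.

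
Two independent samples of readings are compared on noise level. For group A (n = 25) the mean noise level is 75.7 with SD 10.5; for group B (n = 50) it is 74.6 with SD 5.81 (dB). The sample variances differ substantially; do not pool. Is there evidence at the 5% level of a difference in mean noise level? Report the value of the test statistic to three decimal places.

0.488

Let group 1 = group A, group 2 = group B. H0: μ_1 = μ_2; H1: μ_1 ≠ μ_2 (Welch's two-sample t-test, two-sided).
t = (x̄_1 − x̄_2)/√(s_1²/n_1 + s_2²/n_2) = (75.7 − 74.6)/√(10.5²/25 + 5.81²/50) = 0.488
Welch–Satterthwaite df ≈ 31.55
Two-sided p-value ≈ 0.629
Since p ≈ 0.629 > α = 0.05, fail to reject H0; the data do not provide sufficient evidence against H0.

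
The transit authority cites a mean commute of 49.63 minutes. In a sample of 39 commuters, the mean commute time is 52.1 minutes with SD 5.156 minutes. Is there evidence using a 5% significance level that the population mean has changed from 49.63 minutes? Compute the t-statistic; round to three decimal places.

2.992

H0: μ = 49.63; H1: μ ≠ 49.63 (one-sample t-test, two-sided).
t = (x̄ − μ₀)/(s/√n) = (52.1 − 49.63)/(5.156/√39) = 2.992
df = n − 1 = 38
Two-sided p-value ≈ 0.0049
Since p ≈ 0.0049 < α = 0.05, reject H0; the evidence is statistically significant.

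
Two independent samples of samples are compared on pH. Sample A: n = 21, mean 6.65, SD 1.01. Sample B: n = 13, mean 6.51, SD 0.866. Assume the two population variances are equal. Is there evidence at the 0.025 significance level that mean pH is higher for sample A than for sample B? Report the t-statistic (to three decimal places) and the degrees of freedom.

Let group 1 = sample A, group 2 = sample B. H0: μ_1 = μ_2; H1: μ_1 > μ_2 (two-sample pooled-variance t-test, right-tailed).
s_p² = [(21−1)·1.01² + (13−1)·0.866²]/(21+13−2) = 0.918796
t = (6.65 − 6.51)/√[0.918796·(1/21 + 1/13)] = 0.414
df = n₁ + n₂ − 2 = 32
p-value = P(T ≥ 0.414) ≈ 0.3409
Since p ≈ 0.3409 > α = 0.025, fail to reject H0; the evidence is not statistically significant.

t = 0.414, df = 32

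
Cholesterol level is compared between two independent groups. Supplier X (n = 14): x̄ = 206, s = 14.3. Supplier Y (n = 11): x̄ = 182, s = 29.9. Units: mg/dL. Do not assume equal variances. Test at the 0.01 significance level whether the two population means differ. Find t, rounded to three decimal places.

2.451

Let group 1 = supplier X, group 2 = supplier Y. H0: μ_1 = μ_2; H1: μ_1 ≠ μ_2 (Welch's two-sample t-test, two-sided).
t = (x̄_1 − x̄_2)/√(s_1²/n_1 + s_2²/n_2) = (206 − 182)/√(14.3²/14 + 29.9²/11) = 2.451
Welch–Satterthwaite df ≈ 13.58
Two-sided p-value ≈ 0.0285
Since p ≈ 0.0285 > α = 0.01, fail to reject H0; the evidence is not statistically significant.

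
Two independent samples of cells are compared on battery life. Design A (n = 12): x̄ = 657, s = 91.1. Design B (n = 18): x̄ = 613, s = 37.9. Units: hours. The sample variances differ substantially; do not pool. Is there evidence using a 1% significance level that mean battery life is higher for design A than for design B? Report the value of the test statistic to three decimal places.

1.584

Let group 1 = design A, group 2 = design B. H0: μ_1 = μ_2; H1: μ_1 > μ_2 (Welch's two-sample t-test, right-tailed).
t = (x̄_1 − x̄_2)/√(s_1²/n_1 + s_2²/n_2) = (657 − 613)/√(91.1²/12 + 37.9²/18) = 1.584
Welch–Satterthwaite df ≈ 13.57
p-value = P(T ≥ 1.584) ≈ 0.0681
Since p ≈ 0.0681 > α = 0.01, fail to reject H0; the evidence is not statistically significant.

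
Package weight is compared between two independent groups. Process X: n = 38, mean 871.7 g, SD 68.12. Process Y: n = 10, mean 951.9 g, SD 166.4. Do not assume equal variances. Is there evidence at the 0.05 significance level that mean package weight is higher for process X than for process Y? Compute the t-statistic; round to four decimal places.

Let group 1 = process X, group 2 = process Y. H0: μ_1 = μ_2; H1: μ_1 > μ_2 (Welch's two-sample t-test, right-tailed).
t = (x̄_1 − x̄_2)/√(s_1²/n_1 + s_2²/n_2) = (871.7 − 951.9)/√(68.12²/38 + 166.4²/10) = -1.4916
Welch–Satterthwaite df ≈ 9.81
p-value = P(T ≥ -1.4916) ≈ 0.9164
Since p ≈ 0.9164 > α = 0.05, fail to reject H0; the evidence is not statistically significant.

-1.4916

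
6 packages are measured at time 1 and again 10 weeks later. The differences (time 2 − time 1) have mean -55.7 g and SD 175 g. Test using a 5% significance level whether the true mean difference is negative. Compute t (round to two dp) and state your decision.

H0: μ_d = 0; H1: μ_d < 0 (paired t-test on the differences, left-tailed).
t = d̄/(s_d/√n) = -55.7/(175/√6) = -0.78
df = n − 1 = 5
p-value = P(T ≤ -0.78) ≈ 0.2354
Since p ≈ 0.2354 > α = 0.05, fail to reject H0; the evidence is not statistically significant.

t = -0.78; fail to reject H0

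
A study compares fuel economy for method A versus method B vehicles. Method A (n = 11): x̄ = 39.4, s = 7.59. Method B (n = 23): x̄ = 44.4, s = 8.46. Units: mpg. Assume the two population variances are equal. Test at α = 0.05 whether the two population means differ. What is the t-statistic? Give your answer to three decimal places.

-1.664

Let group 1 = method A, group 2 = method B. H0: μ_1 = μ_2; H1: μ_1 ≠ μ_2 (two-sample pooled-variance t-test, two-sided).
s_p² = [(11−1)·7.59² + (23−1)·8.46²]/(11+23−2) = 67.208
t = (39.4 − 44.4)/√[67.208·(1/11 + 1/23)] = -1.664
df = n₁ + n₂ − 2 = 32
Two-sided p-value ≈ 0.1059
Since p ≈ 0.1059 > α = 0.05, fail to reject H0; the evidence is not statistically significant.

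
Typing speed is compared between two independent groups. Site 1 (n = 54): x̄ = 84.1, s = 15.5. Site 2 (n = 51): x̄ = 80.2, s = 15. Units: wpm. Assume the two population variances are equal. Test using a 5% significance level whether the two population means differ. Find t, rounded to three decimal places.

Let group 1 = site 1, group 2 = site 2. H0: μ_1 = μ_2; H1: μ_1 ≠ μ_2 (two-sample pooled-variance t-test, two-sided).
s_p² = [(54−1)·15.5² + (51−1)·15²]/(54+51−2) = 232.847
t = (84.1 − 80.2)/√[232.847·(1/54 + 1/51)] = 1.309
df = n₁ + n₂ − 2 = 103
Two-sided p-value ≈ 0.193
Since p ≈ 0.193 > α = 0.05, fail to reject H0; the data do not provide sufficient evidence against H0.

1.309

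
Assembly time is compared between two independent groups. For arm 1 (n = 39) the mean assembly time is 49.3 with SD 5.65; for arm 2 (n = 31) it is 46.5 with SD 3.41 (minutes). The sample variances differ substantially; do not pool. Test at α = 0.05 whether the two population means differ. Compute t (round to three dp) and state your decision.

t = 2.563; reject H0

Let group 1 = arm 1, group 2 = arm 2. H0: μ_1 = μ_2; H1: μ_1 ≠ μ_2 (Welch's two-sample t-test, two-sided).
t = (x̄_1 − x̄_2)/√(s_1²/n_1 + s_2²/n_2) = (49.3 − 46.5)/√(5.65²/39 + 3.41²/31) = 2.563
Welch–Satterthwaite df ≈ 63.83
Two-sided p-value ≈ 0.013
Since p ≈ 0.013 < α = 0.05, reject H0; the data support H1.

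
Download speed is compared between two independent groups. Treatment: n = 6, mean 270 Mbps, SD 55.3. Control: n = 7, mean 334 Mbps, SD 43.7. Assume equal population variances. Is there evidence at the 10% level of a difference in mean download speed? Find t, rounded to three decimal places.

-2.333

Let group 1 = treatment, group 2 = control. H0: μ_1 = μ_2; H1: μ_1 ≠ μ_2 (two-sample pooled-variance t-test, two-sided).
s_p² = [(6−1)·55.3² + (7−1)·43.7²]/(6+7−2) = 2431.69
t = (270 − 334)/√[2431.69·(1/6 + 1/7)] = -2.333
df = n₁ + n₂ − 2 = 11
Two-sided p-value ≈ 0.040
Since p ≈ 0.040 < α = 0.1, reject H0; the evidence is statistically significant.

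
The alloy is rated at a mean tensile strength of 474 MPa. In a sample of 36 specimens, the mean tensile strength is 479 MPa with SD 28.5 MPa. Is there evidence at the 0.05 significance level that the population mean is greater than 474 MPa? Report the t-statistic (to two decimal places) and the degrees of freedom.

t = 1.05, df = 35

H0: μ = 474; H1: μ > 474 (one-sample t-test, right-tailed).
t = (x̄ − μ₀)/(s/√n) = (479 − 474)/(28.5/√36) = 1.05
df = n − 1 = 35
p-value = P(T ≥ 1.05) ≈ 0.1499
Since p ≈ 0.1499 > α = 0.05, fail to reject H0; the evidence is not statistically significant.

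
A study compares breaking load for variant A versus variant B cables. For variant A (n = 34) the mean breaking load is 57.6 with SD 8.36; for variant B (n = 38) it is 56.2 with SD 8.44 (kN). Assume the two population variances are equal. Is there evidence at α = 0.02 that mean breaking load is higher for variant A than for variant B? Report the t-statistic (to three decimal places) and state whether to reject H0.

t = 0.706; fail to reject H0

Let group 1 = variant A, group 2 = variant B. H0: μ_1 = μ_2; H1: μ_1 > μ_2 (two-sample pooled-variance t-test, right-tailed).
s_p² = [(34−1)·8.36² + (38−1)·8.44²]/(34+38−2) = 70.6
t = (57.6 − 56.2)/√[70.6·(1/34 + 1/38)] = 0.706
df = n₁ + n₂ − 2 = 70
p-value = P(T ≥ 0.706) ≈ 0.241
Since p ≈ 0.241 > α = 0.02, fail to reject H0; the evidence is not statistically significant.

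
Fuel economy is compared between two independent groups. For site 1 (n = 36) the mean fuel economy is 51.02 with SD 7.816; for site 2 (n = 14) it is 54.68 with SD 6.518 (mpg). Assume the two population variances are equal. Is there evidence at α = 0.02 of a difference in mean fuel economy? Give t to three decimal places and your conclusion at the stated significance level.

Let group 1 = site 1, group 2 = site 2. H0: μ_1 = μ_2; H1: μ_1 ≠ μ_2 (two-sample pooled-variance t-test, two-sided).
s_p² = [(36−1)·7.816² + (14−1)·6.518²]/(36+14−2) = 56.0509
t = (51.02 − 54.68)/√[56.0509·(1/36 + 1/14)] = -1.552
df = n₁ + n₂ − 2 = 48
Two-sided p-value ≈ 0.127
Since p ≈ 0.127 > α = 0.02, fail to reject H0; the evidence is not statistically significant.

t = -1.552; fail to reject H0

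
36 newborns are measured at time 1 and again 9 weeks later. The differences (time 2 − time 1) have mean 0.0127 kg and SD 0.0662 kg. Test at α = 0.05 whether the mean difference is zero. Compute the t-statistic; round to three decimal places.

H0: μ_d = 0; H1: μ_d ≠ 0 (paired t-test on the differences, two-sided).
t = d̄/(s_d/√n) = 0.0127/(0.0662/√36) = 1.151
df = n − 1 = 35
Two-sided p-value ≈ 0.2575
Since p ≈ 0.2575 > α = 0.05, fail to reject H0; the evidence is not statistically significant.

1.151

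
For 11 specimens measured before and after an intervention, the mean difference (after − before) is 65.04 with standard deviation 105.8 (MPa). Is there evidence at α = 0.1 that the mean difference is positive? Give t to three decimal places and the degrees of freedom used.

H0: μ_d = 0; H1: μ_d > 0 (paired t-test on the differences, right-tailed).
t = d̄/(s_d/√n) = 65.04/(105.8/√11) = 2.039
df = n − 1 = 10
p-value = P(T ≥ 2.039) ≈ 0.0344
Since p ≈ 0.0344 < α = 0.1, reject H0; the data support H1.

t = 2.039, df = 10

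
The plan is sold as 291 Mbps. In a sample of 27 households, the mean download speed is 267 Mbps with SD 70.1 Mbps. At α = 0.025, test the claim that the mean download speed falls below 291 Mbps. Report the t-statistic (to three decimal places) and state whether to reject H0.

H0: μ = 291; H1: μ < 291 (one-sample t-test, left-tailed).
t = (x̄ − μ₀)/(s/√n) = (267 − 291)/(70.1/√27) = -1.779
df = n − 1 = 26
p-value = P(T ≤ -1.779) ≈ 0.0435
Since p ≈ 0.0435 > α = 0.025, fail to reject H0; the evidence is not statistically significant.

t = -1.779; fail to reject H0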